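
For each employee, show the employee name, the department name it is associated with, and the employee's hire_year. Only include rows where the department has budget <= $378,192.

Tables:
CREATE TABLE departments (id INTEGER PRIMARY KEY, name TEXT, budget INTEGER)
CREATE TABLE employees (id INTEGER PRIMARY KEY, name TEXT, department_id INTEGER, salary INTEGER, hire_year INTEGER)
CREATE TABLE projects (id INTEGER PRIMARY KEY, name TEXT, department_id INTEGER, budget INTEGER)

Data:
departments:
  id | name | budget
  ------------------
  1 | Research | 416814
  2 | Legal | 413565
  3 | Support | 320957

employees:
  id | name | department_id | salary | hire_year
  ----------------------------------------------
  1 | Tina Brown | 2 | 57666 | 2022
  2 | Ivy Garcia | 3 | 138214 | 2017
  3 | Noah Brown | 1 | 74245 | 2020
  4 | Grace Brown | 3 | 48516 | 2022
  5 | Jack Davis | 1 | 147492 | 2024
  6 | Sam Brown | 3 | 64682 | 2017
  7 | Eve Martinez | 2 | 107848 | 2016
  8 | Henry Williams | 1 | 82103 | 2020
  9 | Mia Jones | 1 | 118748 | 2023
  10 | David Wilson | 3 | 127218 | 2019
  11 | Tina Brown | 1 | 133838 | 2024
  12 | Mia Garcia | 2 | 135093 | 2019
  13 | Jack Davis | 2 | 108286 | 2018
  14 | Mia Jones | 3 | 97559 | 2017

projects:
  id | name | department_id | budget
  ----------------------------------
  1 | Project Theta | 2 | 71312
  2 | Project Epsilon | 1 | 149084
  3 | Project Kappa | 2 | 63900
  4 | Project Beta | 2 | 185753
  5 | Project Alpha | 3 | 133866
SELECT c.name, p.name AS department, c.hire_year FROM employees c JOIN departments p ON c.department_id = p.id WHERE p.budget <= 378192

Execution result:
name | department | hire_year
Ivy Garcia | Support | 2017
Grace Brown | Support | 2022
Sam Brown | Support | 2017
David Wilson | Support | 2019
Mia Jones | Support | 2017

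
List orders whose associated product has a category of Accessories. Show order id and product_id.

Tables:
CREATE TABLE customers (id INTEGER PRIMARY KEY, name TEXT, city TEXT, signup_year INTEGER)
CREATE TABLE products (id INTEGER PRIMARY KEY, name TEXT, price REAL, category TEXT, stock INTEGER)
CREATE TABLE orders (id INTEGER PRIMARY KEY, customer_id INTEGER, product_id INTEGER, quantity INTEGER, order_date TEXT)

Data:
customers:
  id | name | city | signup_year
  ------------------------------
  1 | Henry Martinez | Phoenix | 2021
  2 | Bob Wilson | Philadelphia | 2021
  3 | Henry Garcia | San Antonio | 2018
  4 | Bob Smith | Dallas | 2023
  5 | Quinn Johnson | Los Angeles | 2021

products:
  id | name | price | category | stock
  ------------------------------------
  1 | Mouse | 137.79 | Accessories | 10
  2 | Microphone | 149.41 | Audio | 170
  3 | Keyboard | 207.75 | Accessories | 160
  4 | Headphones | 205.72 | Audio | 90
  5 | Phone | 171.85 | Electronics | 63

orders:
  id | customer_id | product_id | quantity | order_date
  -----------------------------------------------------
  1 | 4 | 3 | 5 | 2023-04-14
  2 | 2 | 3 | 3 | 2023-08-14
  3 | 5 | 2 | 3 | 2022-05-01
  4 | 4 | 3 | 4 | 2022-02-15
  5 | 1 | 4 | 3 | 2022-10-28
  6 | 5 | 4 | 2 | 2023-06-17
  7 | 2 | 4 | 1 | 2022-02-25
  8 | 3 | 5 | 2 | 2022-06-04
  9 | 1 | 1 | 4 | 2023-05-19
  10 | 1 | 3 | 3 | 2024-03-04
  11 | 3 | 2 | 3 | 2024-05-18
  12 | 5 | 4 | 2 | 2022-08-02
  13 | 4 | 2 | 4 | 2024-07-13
SELECT id, product_id FROM orders WHERE product_id IN (SELECT id FROM products WHERE category = 'Accessories')

Execution result:
id | product_id
1 | 3
2 | 3
4 | 3
9 | 1
10 | 3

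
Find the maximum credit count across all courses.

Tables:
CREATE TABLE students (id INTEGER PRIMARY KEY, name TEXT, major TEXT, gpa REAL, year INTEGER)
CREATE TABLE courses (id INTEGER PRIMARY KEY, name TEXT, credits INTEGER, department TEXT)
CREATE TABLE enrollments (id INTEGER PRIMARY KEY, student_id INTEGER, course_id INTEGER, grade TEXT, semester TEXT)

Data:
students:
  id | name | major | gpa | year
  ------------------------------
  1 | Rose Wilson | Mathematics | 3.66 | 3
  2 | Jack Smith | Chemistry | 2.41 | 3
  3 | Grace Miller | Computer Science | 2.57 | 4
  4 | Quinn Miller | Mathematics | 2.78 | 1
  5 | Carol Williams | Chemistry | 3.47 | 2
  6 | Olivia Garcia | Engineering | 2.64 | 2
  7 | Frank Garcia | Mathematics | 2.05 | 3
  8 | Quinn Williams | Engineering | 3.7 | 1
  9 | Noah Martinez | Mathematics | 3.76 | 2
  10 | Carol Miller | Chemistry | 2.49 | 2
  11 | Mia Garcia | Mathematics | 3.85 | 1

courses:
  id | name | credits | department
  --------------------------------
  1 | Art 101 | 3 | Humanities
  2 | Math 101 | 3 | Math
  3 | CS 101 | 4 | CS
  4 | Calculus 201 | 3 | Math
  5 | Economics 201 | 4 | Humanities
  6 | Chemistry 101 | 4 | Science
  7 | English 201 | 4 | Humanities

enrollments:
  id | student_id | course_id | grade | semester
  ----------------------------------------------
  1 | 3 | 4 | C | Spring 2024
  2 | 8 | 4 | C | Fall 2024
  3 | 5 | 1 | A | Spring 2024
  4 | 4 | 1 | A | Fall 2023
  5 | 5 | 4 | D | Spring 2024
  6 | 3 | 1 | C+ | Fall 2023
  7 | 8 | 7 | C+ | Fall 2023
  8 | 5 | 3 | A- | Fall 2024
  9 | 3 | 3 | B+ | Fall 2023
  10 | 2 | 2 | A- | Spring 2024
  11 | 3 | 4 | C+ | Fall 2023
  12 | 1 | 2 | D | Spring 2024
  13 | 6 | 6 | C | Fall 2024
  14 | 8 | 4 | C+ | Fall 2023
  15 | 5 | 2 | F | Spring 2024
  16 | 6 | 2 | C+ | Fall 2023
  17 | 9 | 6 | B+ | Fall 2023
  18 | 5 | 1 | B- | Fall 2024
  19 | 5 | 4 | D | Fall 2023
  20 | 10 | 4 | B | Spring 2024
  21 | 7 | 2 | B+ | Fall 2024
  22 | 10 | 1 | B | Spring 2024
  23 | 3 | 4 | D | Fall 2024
SELECT MAX(credits) FROM courses

Execution result:
4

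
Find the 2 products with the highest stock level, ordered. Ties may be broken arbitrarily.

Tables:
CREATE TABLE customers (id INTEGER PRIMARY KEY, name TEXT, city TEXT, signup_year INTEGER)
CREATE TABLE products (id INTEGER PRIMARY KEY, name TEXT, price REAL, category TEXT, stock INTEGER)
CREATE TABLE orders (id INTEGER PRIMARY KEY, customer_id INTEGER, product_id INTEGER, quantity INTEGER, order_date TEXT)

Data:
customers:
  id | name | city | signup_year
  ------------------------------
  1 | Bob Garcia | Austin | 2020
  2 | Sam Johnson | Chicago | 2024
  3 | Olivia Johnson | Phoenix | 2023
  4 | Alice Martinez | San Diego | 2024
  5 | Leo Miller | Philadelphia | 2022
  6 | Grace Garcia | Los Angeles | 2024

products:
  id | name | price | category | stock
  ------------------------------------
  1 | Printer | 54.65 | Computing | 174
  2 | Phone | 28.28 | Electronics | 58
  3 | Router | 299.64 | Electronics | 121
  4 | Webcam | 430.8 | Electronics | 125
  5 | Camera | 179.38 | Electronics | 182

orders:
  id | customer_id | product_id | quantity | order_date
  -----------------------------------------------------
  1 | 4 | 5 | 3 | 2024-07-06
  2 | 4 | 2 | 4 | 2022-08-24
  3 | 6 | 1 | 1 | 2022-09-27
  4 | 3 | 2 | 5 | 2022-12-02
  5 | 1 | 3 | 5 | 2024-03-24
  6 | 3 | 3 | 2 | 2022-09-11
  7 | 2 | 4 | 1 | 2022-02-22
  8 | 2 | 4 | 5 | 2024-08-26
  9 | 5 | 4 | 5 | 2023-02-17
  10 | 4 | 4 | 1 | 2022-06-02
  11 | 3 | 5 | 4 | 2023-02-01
SELECT name, stock FROM products ORDER BY stock DESC LIMIT 2

Execution result:
name | stock
Camera | 182
Printer | 174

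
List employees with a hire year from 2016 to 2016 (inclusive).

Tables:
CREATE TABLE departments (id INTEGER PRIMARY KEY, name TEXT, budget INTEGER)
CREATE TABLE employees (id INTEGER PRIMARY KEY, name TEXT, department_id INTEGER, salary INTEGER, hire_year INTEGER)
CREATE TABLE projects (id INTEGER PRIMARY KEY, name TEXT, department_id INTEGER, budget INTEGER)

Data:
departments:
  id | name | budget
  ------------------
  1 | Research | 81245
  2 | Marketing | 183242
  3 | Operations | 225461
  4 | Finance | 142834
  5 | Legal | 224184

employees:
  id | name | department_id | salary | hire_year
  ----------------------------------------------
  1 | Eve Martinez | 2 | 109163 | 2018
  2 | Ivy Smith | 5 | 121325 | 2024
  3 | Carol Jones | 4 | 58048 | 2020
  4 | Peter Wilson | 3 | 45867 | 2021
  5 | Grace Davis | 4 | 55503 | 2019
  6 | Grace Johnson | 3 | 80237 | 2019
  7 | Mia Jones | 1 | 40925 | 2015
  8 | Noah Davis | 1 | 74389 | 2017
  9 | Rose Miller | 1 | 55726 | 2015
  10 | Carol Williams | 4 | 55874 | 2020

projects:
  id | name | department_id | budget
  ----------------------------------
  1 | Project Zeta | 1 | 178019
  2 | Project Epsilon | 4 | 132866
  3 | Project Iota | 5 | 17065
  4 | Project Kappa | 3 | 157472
SELECT name, hire_year FROM employees WHERE hire_year BETWEEN 2016 AND 2016

Execution result:
(no rows)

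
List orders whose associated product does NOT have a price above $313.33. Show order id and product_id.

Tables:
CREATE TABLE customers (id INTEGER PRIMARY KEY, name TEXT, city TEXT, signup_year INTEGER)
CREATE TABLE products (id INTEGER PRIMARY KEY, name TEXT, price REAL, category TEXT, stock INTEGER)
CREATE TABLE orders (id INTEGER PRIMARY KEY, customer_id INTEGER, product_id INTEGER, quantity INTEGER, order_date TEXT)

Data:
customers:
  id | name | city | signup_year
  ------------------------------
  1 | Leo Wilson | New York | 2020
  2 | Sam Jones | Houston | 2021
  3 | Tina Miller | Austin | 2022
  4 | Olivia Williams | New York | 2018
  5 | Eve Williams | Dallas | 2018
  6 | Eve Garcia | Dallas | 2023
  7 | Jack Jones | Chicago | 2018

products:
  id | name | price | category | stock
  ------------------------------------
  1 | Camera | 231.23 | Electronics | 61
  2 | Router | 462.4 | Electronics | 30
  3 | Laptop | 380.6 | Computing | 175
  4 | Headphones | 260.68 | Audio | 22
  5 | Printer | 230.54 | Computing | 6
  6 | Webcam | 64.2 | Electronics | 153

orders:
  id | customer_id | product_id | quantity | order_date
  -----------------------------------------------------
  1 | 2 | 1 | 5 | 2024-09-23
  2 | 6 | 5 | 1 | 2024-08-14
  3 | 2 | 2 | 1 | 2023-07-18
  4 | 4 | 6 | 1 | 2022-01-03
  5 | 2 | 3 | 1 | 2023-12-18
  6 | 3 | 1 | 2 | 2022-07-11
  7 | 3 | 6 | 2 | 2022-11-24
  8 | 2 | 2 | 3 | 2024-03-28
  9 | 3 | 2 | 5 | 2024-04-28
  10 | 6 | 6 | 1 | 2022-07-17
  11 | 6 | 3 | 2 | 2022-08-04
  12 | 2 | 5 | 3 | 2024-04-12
SELECT id, product_id FROM orders WHERE product_id NOT IN (SELECT id FROM products WHERE price > 313.33)

Execution result:
id | product_id
1 | 1
2 | 5
4 | 6
6 | 1
7 | 6
10 | 6
12 | 5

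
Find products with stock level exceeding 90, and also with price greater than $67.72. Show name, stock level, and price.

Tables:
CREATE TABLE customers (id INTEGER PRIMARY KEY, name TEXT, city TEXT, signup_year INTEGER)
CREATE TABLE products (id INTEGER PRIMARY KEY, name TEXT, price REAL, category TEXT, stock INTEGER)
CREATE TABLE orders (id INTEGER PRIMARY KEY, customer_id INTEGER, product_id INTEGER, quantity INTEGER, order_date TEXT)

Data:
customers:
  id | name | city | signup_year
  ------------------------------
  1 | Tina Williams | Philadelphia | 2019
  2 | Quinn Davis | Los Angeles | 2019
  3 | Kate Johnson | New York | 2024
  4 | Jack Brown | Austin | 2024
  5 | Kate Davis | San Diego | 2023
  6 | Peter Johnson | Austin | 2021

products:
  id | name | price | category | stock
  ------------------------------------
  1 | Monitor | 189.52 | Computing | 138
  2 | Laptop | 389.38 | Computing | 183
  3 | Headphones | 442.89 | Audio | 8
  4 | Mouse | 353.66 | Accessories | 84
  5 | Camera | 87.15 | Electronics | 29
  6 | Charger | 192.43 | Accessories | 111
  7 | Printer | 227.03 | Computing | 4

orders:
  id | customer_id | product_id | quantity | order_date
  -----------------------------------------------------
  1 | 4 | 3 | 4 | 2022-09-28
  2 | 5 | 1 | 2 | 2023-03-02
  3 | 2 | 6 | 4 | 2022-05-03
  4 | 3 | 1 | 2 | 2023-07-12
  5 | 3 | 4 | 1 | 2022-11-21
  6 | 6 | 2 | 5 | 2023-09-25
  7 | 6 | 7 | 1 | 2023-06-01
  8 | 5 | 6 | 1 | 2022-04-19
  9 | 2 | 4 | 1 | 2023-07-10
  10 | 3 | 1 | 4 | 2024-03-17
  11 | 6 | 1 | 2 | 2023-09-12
SELECT name, stock, price FROM products WHERE stock > 90 AND price > 67.72

Execution result:
name | stock | price
Monitor | 138 | 189.52
Laptop | 183 | 389.38
Charger | 111 | 192.43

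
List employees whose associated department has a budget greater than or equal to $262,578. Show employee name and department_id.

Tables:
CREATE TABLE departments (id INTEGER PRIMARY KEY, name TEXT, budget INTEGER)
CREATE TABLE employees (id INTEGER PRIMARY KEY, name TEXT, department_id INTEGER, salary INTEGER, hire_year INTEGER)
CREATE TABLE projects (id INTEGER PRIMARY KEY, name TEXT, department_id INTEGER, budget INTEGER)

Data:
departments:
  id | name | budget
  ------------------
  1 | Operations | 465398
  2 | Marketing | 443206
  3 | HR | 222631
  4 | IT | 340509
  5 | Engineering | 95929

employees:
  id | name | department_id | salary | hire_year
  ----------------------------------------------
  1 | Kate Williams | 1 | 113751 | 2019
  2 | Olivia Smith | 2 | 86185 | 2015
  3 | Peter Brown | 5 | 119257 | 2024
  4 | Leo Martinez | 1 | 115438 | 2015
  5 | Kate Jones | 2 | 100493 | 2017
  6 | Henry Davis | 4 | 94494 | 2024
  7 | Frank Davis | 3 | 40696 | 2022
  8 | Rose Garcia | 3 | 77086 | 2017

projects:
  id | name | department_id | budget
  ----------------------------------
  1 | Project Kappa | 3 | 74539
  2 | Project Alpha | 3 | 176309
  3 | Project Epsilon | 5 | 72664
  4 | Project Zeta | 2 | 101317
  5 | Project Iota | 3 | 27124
SELECT name, department_id FROM employees WHERE department_id IN (SELECT id FROM departments WHERE budget >= 262578)

Execution result:
name | department_id
Kate Williams | 1
Olivia Smith | 2
Leo Martinez | 1
Kate Jones | 2
Henry Davis | 4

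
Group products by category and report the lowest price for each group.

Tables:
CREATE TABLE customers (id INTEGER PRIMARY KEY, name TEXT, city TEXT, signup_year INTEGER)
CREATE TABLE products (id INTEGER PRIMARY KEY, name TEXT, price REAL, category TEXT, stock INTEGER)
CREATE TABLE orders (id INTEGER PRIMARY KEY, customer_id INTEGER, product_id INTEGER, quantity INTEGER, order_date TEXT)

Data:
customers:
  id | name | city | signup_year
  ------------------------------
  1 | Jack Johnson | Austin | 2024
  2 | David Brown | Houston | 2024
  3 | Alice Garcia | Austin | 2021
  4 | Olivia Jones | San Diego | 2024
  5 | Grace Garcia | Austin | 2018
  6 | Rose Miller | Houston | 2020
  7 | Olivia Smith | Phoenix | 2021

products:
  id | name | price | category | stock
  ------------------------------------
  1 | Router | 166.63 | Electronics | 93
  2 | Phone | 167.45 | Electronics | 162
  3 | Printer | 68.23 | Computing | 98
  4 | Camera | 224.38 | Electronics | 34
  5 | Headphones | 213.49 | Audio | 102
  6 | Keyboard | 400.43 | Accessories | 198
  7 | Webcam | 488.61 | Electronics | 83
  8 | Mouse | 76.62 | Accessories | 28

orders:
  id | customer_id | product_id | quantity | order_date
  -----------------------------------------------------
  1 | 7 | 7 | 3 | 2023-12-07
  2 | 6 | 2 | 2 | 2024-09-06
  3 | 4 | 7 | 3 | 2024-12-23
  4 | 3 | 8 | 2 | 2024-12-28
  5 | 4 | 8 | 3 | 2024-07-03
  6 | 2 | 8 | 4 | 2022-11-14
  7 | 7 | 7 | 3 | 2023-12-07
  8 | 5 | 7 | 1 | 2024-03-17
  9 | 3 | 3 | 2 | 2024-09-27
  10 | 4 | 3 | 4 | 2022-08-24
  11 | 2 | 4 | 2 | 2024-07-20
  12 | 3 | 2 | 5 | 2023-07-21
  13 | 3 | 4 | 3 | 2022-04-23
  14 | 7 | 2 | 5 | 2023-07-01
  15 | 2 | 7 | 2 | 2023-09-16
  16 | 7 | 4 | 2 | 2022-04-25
SELECT category, MIN(price) AS min_price FROM products GROUP BY category

Execution result:
category | min_price
Accessories | 76.62
Audio | 213.49
Computing | 68.23
Electronics | 166.63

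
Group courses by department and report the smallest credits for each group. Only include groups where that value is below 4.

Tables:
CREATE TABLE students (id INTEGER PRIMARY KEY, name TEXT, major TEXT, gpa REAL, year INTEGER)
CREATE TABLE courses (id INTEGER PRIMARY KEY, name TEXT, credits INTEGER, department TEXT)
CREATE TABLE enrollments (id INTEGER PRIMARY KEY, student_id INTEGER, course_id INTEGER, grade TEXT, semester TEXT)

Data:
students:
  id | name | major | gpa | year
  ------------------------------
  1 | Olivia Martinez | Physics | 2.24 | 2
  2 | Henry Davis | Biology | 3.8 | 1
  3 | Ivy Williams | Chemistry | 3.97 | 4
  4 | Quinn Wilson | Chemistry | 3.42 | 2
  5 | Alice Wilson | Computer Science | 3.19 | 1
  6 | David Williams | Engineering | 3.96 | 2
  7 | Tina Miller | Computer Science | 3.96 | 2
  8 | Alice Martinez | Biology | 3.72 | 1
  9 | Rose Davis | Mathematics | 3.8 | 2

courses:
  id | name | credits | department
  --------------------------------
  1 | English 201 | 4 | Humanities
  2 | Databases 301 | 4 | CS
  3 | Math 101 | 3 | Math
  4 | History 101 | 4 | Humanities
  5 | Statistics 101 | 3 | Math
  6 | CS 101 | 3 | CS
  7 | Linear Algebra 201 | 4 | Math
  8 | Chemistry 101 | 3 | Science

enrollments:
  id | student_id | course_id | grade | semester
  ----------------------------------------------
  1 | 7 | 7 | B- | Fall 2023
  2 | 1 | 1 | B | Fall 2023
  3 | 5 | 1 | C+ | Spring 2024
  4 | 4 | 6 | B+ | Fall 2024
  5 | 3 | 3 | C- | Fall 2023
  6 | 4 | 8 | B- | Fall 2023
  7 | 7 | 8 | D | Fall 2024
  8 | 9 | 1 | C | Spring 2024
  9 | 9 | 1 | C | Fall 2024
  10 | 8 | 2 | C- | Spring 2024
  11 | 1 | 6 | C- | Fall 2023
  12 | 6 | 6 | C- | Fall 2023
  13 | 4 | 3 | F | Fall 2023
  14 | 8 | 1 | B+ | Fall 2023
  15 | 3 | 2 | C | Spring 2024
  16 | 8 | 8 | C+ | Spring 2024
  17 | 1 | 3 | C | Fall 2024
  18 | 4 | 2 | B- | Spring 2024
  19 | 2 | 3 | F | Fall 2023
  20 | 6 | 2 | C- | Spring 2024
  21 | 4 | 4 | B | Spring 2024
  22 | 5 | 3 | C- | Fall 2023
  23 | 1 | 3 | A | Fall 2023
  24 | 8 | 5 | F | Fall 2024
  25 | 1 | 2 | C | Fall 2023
SELECT department, MIN(credits) AS min_credits FROM courses GROUP BY department HAVING MIN(credits) < 4

Execution result:
department | min_credits
CS | 3
Math | 3
Science | 3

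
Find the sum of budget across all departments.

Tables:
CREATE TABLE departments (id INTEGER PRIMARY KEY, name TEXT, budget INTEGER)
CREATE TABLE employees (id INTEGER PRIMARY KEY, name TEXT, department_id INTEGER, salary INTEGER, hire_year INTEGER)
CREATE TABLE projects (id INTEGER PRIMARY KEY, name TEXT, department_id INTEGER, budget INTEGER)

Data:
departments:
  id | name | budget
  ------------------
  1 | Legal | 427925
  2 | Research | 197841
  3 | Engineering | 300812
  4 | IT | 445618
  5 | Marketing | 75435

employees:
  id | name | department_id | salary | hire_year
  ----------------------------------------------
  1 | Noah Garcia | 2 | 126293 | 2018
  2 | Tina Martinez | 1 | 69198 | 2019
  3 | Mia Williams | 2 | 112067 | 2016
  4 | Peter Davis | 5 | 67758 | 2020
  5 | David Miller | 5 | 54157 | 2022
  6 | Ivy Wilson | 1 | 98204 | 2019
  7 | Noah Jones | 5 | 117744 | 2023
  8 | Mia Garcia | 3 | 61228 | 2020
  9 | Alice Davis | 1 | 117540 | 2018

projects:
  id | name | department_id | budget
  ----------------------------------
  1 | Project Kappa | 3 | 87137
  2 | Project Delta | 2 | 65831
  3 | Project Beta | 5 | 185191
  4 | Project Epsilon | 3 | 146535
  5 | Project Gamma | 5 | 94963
SELECT SUM(budget) FROM departments

Execution result:
1447631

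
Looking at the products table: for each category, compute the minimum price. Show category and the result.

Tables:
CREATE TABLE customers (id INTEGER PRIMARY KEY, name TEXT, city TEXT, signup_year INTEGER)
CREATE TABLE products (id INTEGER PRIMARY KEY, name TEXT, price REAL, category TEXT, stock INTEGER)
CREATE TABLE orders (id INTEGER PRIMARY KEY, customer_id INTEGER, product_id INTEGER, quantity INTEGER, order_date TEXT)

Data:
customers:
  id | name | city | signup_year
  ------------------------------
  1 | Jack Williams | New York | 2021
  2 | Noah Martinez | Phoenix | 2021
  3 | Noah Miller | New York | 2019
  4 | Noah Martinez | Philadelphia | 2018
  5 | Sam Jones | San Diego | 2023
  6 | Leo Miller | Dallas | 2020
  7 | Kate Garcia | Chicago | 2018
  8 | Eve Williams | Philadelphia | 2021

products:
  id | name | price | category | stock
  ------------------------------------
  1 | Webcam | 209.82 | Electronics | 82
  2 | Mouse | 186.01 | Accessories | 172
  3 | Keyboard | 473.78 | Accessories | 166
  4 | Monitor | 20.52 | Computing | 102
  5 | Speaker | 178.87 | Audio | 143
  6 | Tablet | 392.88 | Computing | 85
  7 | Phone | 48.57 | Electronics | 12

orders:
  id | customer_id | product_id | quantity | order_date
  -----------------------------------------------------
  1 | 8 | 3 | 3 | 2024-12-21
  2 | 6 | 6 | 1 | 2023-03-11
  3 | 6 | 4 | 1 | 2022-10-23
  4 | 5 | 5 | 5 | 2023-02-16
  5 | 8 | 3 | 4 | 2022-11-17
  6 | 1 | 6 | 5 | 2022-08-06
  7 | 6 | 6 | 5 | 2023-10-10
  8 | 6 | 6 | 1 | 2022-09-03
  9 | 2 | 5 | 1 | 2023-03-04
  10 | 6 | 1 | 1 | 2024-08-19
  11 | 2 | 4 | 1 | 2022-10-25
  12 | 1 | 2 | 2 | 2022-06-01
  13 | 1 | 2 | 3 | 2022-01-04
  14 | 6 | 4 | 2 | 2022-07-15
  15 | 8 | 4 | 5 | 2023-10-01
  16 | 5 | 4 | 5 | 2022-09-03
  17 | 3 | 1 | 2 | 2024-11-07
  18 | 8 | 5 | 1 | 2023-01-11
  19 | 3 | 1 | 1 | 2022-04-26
SELECT category, MIN(price) AS min_price FROM products GROUP BY category

Execution result:
category | min_price
Accessories | 186.01
Audio | 178.87
Computing | 20.52
Electronics | 48.57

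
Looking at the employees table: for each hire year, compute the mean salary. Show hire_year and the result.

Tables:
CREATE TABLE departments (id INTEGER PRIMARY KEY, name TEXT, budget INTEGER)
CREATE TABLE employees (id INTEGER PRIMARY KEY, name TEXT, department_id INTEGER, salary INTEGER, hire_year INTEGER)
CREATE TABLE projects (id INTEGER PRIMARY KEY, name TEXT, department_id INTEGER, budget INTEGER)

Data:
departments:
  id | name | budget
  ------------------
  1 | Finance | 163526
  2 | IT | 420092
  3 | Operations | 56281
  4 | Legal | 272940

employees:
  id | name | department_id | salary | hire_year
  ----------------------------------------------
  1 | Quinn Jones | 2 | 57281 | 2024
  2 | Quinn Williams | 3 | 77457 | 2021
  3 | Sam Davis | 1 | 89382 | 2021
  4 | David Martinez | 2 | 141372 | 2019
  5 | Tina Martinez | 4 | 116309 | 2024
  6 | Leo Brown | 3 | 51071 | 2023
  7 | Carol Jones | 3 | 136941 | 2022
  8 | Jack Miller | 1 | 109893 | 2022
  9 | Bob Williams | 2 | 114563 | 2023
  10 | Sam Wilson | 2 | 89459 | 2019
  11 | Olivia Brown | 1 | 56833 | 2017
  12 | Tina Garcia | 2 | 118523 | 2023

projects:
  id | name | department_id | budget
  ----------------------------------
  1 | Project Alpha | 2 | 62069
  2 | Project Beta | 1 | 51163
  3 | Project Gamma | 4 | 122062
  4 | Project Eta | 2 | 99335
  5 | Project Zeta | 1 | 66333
SELECT hire_year, AVG(salary) AS avg_salary FROM employees GROUP BY hire_year

Execution result:
hire_year | avg_salary
2017 | 56833.00
2019 | 115415.50
2021 | 83419.50
2022 | 123417.00
2023 | 94719.00
2024 | 86795.00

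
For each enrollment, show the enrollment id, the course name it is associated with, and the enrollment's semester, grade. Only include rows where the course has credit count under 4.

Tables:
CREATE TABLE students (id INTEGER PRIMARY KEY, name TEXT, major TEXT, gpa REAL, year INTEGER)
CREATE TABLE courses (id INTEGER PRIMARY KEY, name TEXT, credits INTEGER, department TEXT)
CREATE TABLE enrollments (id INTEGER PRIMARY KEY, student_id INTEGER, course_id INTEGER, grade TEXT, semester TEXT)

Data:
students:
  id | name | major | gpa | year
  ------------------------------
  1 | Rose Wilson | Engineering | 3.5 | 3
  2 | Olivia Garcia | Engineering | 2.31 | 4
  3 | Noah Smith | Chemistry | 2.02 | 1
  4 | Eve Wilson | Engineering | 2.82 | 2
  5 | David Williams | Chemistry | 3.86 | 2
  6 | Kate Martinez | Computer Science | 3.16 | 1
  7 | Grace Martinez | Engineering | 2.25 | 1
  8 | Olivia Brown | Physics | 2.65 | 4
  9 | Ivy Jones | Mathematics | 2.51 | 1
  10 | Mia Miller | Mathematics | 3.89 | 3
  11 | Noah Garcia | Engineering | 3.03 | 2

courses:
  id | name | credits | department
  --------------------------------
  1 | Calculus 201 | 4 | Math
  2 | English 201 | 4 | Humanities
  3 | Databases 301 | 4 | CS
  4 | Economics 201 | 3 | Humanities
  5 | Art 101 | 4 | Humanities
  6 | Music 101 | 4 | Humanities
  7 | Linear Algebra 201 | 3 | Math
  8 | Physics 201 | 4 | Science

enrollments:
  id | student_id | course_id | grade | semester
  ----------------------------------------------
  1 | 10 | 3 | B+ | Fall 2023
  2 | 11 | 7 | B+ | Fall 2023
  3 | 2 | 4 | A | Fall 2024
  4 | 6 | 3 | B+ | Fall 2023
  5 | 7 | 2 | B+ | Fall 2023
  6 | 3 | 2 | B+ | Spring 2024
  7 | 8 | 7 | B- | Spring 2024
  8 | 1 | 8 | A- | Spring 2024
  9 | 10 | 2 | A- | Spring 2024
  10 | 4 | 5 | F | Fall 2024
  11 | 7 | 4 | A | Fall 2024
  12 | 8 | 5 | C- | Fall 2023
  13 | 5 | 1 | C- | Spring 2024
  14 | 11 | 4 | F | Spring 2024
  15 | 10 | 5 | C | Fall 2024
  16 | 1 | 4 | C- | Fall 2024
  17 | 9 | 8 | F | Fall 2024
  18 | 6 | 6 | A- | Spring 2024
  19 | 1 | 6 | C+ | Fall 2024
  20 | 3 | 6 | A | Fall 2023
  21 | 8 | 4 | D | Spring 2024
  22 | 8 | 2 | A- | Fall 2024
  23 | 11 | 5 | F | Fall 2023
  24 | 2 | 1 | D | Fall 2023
SELECT c.id, p.name AS course, c.semester, c.grade FROM enrollments c JOIN courses p ON c.course_id = p.id WHERE p.credits < 4

Execution result:
id | course | semester | grade
2 | Linear Algebra 201 | Fall 2023 | B+
3 | Economics 201 | Fall 2024 | A
7 | Linear Algebra 201 | Spring 2024 | B-
11 | Economics 201 | Fall 2024 | A
14 | Economics 201 | Spring 2024 | F
16 | Economics 201 | Fall 2024 | C-
21 | Economics 201 | Spring 2024 | D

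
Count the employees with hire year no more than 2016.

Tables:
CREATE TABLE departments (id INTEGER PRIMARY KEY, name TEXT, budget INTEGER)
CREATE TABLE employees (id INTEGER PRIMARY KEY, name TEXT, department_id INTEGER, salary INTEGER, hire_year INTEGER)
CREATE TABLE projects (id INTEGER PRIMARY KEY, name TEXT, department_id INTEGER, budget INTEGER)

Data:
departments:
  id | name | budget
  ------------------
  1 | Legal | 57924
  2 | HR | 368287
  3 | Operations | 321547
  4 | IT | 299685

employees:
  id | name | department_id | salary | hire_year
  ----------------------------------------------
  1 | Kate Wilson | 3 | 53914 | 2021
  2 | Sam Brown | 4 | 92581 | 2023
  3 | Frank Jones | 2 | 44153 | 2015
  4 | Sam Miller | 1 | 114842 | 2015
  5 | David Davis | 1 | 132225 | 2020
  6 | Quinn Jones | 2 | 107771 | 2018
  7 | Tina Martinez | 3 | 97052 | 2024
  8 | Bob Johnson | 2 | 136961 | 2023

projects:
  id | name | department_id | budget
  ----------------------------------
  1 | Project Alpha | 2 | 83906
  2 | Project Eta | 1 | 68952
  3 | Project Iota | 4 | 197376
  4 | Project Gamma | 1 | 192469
SELECT COUNT(*) FROM employees WHERE hire_year <= 2016

Execution result:
2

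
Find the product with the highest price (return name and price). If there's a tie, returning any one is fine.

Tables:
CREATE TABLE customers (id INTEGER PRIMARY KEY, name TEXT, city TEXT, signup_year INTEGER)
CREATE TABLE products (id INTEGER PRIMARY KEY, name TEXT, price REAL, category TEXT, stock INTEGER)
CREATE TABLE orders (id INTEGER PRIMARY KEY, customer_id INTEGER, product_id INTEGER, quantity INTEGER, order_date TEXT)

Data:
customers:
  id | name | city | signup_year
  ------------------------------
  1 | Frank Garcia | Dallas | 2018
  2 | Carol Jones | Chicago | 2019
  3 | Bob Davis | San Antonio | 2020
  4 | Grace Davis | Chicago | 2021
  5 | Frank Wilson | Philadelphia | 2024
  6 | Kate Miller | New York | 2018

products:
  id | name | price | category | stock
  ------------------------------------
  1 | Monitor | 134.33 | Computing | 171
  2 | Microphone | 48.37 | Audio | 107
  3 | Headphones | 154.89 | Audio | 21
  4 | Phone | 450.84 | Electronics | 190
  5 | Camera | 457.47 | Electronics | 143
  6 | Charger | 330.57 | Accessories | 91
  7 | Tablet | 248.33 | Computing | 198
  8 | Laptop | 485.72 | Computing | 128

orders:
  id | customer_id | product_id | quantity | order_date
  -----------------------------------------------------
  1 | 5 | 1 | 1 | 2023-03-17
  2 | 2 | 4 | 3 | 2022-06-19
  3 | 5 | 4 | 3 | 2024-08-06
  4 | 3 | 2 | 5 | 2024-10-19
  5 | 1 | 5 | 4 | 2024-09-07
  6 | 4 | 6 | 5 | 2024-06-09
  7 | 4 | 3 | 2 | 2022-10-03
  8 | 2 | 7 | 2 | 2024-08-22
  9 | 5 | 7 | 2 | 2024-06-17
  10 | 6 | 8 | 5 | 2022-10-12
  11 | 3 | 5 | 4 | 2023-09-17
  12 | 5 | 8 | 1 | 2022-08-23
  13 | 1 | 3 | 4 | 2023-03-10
SELECT name, price FROM products ORDER BY price DESC LIMIT 1

Execution result:
name | price
Laptop | 485.72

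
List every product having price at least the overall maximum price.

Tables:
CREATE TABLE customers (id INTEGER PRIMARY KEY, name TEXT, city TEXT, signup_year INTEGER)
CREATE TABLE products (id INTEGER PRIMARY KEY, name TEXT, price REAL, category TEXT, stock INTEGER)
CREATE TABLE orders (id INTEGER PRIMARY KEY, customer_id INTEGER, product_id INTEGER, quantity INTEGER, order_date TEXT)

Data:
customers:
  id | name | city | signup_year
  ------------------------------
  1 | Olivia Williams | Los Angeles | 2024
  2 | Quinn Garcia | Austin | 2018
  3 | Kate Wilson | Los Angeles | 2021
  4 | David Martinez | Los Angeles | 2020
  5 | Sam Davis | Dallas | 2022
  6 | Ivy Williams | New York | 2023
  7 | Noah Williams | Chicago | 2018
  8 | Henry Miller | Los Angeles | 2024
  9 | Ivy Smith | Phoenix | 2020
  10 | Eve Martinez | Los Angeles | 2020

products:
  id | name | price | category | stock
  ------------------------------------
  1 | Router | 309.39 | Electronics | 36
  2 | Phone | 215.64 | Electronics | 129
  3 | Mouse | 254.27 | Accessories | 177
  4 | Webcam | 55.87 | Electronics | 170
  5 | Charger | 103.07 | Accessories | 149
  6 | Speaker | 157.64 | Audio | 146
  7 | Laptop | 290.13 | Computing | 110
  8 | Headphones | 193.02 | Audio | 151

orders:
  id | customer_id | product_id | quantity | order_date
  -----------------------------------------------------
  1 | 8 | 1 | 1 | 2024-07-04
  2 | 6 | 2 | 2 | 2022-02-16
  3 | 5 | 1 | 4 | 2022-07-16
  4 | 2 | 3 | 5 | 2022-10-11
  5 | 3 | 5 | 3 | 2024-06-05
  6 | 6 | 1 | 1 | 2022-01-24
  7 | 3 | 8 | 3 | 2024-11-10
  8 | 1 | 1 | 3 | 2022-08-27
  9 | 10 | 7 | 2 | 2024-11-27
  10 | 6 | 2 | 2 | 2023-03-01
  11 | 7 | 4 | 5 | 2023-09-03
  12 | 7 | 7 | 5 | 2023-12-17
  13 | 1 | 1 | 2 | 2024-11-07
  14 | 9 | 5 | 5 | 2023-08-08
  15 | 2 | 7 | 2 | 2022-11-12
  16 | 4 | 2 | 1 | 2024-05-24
SELECT name, price FROM products WHERE price >= (SELECT MAX(price) FROM products)

Execution result:
name | price
Router | 309.39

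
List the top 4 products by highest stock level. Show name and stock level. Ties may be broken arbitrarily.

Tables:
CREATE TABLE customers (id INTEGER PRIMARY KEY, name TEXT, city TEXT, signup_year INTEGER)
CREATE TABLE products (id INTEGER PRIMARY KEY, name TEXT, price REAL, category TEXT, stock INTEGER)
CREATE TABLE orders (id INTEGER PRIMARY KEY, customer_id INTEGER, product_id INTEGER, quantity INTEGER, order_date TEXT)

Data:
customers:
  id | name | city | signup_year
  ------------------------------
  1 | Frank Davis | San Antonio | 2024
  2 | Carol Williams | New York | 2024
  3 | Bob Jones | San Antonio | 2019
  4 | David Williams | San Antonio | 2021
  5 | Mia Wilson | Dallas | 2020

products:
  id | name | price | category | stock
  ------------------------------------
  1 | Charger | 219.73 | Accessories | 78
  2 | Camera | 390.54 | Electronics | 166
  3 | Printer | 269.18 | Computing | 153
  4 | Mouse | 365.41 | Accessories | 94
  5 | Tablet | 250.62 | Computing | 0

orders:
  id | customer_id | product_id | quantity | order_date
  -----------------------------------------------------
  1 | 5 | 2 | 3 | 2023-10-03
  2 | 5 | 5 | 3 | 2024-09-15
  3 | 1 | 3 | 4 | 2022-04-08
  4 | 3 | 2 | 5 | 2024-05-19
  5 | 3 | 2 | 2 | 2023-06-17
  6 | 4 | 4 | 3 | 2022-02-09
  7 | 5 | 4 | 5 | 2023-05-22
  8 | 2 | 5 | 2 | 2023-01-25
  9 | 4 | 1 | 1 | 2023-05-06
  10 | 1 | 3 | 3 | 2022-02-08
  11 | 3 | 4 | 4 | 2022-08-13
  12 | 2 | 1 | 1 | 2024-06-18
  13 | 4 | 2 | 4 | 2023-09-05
SELECT name, stock FROM products ORDER BY stock DESC LIMIT 4

Execution result:
name | stock
Camera | 166
Printer | 153
Mouse | 94
Charger | 78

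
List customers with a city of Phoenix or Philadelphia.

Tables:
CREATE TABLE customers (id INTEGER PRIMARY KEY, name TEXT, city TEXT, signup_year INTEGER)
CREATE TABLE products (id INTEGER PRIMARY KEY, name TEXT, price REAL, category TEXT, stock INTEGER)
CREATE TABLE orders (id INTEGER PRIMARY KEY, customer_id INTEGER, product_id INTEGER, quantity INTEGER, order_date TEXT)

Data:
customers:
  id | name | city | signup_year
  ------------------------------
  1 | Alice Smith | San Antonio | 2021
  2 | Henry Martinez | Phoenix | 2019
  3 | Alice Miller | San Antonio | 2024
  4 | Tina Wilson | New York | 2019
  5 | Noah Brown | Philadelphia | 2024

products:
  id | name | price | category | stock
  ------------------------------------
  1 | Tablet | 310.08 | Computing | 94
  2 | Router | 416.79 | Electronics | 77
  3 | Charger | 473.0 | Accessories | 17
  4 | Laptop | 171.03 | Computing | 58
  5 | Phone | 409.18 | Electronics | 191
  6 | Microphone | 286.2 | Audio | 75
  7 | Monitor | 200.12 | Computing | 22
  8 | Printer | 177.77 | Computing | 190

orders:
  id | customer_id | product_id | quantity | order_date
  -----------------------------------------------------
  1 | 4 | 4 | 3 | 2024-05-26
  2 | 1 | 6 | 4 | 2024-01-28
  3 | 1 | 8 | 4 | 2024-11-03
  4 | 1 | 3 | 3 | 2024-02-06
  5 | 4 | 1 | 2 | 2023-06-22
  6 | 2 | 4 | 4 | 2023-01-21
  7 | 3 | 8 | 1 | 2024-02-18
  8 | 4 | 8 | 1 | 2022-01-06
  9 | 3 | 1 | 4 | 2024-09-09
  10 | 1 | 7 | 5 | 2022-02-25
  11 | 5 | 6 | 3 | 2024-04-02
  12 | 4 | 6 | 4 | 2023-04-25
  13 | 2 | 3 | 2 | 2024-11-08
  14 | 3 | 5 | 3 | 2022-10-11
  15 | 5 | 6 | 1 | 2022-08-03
SELECT name, city FROM customers WHERE city IN ('Phoenix', 'Philadelphia')

Execution result:
name | city
Henry Martinez | Phoenix
Noah Brown | Philadelphia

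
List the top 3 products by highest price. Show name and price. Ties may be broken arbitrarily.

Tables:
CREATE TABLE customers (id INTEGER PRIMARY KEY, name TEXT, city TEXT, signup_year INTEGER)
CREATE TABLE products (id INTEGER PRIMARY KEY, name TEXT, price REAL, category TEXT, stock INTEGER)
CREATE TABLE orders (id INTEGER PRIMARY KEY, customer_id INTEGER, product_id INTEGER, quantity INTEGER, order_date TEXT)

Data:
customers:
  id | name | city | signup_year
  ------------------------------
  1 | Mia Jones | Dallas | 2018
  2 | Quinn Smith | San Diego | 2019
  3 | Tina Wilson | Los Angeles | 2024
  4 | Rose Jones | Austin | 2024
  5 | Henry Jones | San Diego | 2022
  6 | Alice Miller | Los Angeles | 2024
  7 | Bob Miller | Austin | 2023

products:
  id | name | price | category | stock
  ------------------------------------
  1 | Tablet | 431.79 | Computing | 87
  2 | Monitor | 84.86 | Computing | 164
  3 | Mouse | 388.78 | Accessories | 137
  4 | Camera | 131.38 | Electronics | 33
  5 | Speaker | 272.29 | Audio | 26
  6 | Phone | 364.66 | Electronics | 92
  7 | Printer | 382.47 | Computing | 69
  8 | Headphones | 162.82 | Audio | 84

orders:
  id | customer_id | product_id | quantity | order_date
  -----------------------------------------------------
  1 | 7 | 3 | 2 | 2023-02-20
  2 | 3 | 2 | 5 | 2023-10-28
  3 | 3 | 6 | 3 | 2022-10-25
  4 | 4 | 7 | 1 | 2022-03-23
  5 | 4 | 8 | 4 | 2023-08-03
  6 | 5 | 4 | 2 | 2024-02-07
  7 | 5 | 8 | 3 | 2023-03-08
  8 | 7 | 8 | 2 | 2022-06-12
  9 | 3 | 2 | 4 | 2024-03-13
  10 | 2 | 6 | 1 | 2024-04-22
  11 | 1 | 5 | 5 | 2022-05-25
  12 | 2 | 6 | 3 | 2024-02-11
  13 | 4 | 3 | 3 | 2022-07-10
SELECT name, price FROM products ORDER BY price DESC LIMIT 3

Execution result:
name | price
Tablet | 431.79
Mouse | 388.78
Printer | 382.47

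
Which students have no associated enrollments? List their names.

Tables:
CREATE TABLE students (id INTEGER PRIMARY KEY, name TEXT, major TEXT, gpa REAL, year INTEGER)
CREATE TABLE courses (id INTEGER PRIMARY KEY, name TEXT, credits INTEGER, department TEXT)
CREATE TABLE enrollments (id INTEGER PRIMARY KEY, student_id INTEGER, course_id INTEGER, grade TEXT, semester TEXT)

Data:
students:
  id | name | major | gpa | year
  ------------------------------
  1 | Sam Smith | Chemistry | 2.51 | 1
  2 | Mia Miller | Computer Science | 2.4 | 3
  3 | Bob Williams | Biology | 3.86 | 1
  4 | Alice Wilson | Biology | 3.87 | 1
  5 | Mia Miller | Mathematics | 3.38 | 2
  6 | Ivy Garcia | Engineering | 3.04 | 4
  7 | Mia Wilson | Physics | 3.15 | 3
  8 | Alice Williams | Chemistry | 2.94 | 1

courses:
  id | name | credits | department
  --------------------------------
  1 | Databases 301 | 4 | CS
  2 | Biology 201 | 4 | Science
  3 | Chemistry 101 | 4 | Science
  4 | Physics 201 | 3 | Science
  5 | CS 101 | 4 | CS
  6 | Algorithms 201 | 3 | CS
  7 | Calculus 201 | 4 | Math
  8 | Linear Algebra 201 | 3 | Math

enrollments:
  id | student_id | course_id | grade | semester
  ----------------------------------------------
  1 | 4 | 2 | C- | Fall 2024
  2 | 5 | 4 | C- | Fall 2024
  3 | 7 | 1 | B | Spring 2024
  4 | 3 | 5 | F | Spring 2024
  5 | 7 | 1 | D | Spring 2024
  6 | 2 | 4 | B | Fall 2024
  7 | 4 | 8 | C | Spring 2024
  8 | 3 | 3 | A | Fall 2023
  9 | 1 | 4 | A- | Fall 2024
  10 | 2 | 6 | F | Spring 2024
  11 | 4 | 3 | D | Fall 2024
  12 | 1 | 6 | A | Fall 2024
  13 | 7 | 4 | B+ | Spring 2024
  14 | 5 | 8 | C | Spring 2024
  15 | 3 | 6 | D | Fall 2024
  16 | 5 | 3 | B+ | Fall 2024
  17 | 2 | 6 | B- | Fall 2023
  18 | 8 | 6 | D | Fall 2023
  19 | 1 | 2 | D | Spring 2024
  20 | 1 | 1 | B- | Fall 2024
SELECT p.name FROM students p LEFT JOIN enrollments c ON c.student_id = p.id WHERE c.id IS NULL

Execution result:
Ivy Garcia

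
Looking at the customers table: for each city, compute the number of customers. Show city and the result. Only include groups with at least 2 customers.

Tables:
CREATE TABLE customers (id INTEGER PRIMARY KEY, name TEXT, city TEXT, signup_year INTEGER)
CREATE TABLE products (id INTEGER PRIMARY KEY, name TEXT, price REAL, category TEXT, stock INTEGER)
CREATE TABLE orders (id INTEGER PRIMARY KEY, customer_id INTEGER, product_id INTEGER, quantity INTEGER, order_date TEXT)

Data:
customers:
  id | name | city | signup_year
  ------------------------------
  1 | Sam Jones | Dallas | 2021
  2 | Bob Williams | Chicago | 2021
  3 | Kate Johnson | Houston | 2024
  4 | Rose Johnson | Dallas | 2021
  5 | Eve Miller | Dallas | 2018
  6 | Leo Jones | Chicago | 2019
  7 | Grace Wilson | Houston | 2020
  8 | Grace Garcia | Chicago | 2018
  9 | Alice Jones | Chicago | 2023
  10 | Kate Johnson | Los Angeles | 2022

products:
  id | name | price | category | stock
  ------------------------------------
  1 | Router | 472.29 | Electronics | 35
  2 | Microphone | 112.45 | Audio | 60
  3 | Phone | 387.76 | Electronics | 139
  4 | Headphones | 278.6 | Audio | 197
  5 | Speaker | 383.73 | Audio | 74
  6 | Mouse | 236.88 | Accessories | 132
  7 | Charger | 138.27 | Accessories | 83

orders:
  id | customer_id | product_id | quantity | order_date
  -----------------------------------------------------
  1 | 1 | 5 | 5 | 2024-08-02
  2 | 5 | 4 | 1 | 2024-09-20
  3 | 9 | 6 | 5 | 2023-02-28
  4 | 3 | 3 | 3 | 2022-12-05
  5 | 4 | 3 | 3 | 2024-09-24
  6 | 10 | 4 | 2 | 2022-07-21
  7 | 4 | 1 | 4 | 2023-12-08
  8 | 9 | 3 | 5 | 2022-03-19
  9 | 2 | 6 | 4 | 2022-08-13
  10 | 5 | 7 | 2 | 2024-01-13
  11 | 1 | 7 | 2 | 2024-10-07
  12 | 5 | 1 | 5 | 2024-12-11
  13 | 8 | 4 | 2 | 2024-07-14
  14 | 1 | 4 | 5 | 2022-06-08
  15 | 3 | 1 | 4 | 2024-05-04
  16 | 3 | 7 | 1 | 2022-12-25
SELECT city, COUNT(*) AS n FROM customers GROUP BY city HAVING COUNT(*) >= 2

Execution result:
city | n
Chicago | 4
Dallas | 3
Houston | 2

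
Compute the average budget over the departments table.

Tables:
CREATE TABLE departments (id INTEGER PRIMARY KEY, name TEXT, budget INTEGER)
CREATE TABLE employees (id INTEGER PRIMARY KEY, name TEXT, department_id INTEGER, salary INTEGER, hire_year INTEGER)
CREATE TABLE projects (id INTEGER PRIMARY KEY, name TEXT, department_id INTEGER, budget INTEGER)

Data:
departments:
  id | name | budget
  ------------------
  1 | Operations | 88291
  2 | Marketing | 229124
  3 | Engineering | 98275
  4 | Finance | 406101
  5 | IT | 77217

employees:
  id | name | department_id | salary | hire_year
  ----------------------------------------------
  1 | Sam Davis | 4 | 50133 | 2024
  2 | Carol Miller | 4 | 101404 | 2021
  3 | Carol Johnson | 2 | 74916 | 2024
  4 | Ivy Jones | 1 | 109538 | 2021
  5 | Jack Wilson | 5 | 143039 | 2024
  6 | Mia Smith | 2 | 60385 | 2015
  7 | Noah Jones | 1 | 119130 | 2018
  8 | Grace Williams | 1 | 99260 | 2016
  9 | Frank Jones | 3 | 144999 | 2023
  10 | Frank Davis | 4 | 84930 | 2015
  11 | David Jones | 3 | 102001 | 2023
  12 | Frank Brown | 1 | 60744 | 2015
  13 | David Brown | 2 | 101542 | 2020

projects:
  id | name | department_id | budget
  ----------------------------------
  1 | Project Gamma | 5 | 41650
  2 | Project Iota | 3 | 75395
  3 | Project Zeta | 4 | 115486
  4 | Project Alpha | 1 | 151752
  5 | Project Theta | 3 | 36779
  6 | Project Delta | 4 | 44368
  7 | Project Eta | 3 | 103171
SELECT AVG(budget) FROM departments

Execution result:
179801.60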